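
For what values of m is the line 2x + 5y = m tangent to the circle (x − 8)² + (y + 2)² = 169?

The line touches the circle iff its distance from (8, −2) is 13:
|2·8 + 5·(−2) − m| / √29 = 13
|m − (6)| = 13√29.

m = 6 ± 13√29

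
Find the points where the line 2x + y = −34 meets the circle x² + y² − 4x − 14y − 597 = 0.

(−23, 12) and (−9, −16)

From the line, y = −2x − 34. Substituting:
5x² + 160x + 1035 = 0  ⟹  x² + 32x + 207 = 0
x = −9 or x = −23, giving (−9, −16) and (−23, 12).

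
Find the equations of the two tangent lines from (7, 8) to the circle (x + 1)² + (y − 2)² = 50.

7x − y = 41 and x + 7y = 63

Write the tangent as mx − y + (8 − m·(7)) = 0 and set its distance from the centre to 5√2:
(−8m − (−6))² = 50(m² + 1)
7m² − 48m − 7 = 0, so m = 7 or m = −1/7.
With m = 7: 7x − y = 41. With m = −1/7: x + 7y = 63.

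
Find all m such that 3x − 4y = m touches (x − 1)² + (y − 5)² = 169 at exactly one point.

m = −82 or m = 48

The line touches the circle iff its distance from (1, 5) is 13:
|3·1 − 4·5 − m| / √25 = 13
|m − (−17)| = 13·5, so m = 48 or m = −82.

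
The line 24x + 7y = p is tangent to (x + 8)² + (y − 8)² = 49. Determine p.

Tangency holds when the distance from the centre (−8, 8) to the line equals the radius 7:
|24·(−8) + 7·8 − p| / √625 = 7
|p − (−136)| = 7·25, so p = 39 or p = −311.

p = −311 or p = 39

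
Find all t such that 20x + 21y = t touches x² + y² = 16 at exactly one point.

t = −116 or t = 116

For a tangent, require d(centre, line) = r = 4.
|20·0 + 21·0 − t| / √841 = 4
|t| = 4·29, so t = 116 or t = −116.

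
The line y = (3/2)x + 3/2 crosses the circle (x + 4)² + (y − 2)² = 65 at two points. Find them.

(−5, −6) and (3, 6)

From the line, y = (3 + 3x)/2. Substituting:
13x² + 26x − 195 = 0  ⟹  x² + 2x − 15 = 0
x = 3 or x = −5, giving (3, 6) and (−5, −6).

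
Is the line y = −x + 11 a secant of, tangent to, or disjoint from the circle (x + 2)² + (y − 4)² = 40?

d² = (1·(−2) + 1·4 − (11))²/2 = 81/2; r² = 40.
Since d² > r², the line lies outside the circle.

disjoint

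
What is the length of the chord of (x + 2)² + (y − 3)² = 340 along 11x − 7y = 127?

2√170

Substitute y = (−127 + 11x)/7:
170x² − 3060x + 5440 = 0  ⟹  x² − 18x + 32 = 0
x = 16 or x = 2, giving (16, 7) and (2, −15).
|(16, 7) − (2, −15)| = √((14)² + (22)²) = 2√170.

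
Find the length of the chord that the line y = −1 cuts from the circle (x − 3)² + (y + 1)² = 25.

10

Substitute y = −1:
x² − 6x − 16 = 0
x = 8 or x = −2, giving (8, −1) and (−2, −1).
Chord length = distance between (8, −1) and (−2, −1) = √100 = 10.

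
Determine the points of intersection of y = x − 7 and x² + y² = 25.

(3, −4) and (4, −3)

From the line, y = x − 7. Substituting:
2x² − 14x + 24 = 0  ⟹  x² − 7x + 12 = 0
x = 4 or x = 3, giving (4, −3) and (3, −4).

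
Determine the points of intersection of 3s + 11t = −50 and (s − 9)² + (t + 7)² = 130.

Substitute t = (−50 − 3s)/11:
130s² − 2340s − 5200 = 0  ⟹  s² − 18s − 40 = 0
s = 20 or s = −2, giving (20, −10) and (−2, −4).

(−2, −4) and (20, −10)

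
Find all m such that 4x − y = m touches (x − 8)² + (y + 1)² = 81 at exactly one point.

m = 33 ± 9√17

For a tangent, require d(centre, line) = r = 9.
|4·8 − 1·(−1) − m| / √17 = 9
|m − (33)| = 9√17.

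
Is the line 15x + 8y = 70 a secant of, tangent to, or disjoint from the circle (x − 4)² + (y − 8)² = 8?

disjoint

Substituting the line into the circle gives 289x² − 692x + 548 = 0.
Discriminant = (−692)² − 4·289·(548) = −154624 < 0.
No real roots: the line does not meet the circle.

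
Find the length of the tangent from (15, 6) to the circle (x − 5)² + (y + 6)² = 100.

With centre O = (5, −6), |OP|² = 244 and r² = 100.
By the tangent–radius right angle, tangent length = √(|PO|² − r²) = √144 = 12.

12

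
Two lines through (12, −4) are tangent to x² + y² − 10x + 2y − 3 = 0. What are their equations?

A line y − (−4) = m(x − (12)) is tangent when its distance from (5, −1) is √29:
(−7m − (3))² = 29(m² + 1)
10m² + 21m − 10 = 0, so m = −5/2 or m = 2/5.
With m = −5/2: 5x + 2y = 52. With m = 2/5: 2x − 5y = 44.

5x + 2y = 52 and 2x − 5y = 44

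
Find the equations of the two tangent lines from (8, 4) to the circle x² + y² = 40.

3x − y = 20 and x + 3y = 20

Let a tangent through (8, 4) have slope m. Its distance from (0, 0) must equal 2√10:
[m·(−8) − (−4)]² = 40(m² + 1)
3m² − 8m − 3 = 0, so m = 3 or m = −1/3.
With m = 3: 3x − y = 20. With m = −1/3: x + 3y = 20.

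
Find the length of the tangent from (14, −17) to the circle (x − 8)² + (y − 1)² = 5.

Centre (8, 1), r² = 5. |PO|² = (6)² + (−18)² = 360.
By the tangent–radius right angle, tangent length = √(|PO|² − r²) = √355.

√355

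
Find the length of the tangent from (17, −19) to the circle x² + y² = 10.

8√10

The centre is (0, 0) and r = √10. The square of the distance from P to the centre is 289 + 361 = 650.
The tangent meets the radius at right angles, so tangent² = |PO|² − r² = 650 − 10 = 640.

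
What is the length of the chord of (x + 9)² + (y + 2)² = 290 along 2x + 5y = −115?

From the line, y = (−115 − 2x)/5. Substituting:
29x² + 870x + 5800 = 0  ⟹  x² + 30x + 200 = 0
x = −10 or x = −20, giving (−10, −19) and (−20, −15).
Chord length = distance between (−10, −19) and (−20, −15) = √116 = 2√29.

2√29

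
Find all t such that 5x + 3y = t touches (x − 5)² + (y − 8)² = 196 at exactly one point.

t = 49 ± 14√34

Tangency holds when the distance from the centre (5, 8) to the line equals the radius 14:
|5·5 + 3·8 − t| / √34 = 14
|t − (49)| = 14√34.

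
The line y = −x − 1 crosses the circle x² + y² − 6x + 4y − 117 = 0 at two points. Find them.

Express y = −x − 1 and substitute into the circle:
2x² − 8x − 120 = 0  ⟹  x² − 4x − 60 = 0
x = 10 or x = −6, giving (10, −11) and (−6, 5).

(−6, 5) and (10, −11)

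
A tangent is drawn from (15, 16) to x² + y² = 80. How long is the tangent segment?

√401

Centre (0, 0), r² = 80. |PO|² = (15)² + (16)² = 481.
The tangent meets the radius at right angles, so tangent² = |PO|² − r² = 481 − 80 = 401.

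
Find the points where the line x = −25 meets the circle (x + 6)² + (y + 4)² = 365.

(−25, −6) and (−25, −2)

The line gives x = −25. Substituting into the circle:
y² + 8y + 12 = 0
y = −2 or y = −6, giving (−25, −2) and (−25, −6).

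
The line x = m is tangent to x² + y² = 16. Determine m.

m = −4 or m = 4

For a tangent, require d(centre, line) = r = 4.
|1·0 + 0·0 − m| / √1 = 4
|m| = 4, so m = 4 or m = −4.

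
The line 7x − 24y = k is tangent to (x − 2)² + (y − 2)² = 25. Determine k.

Tangency holds when the distance from the centre (2, 2) to the line equals the radius 5:
|7·2 − 24·2 − k| / √625 = 5
|k − (−34)| = 5·25, so k = 91 or k = −159.

k = −159 or k = 91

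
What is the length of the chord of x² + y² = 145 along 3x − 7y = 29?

Express y = (−29 + 3x)/7 and substitute into the circle:
58x² − 174x − 6264 = 0  ⟹  x² − 3x − 108 = 0
x = 12 or x = −9, giving (12, 1) and (−9, −8).
Chord length = distance between (12, 1) and (−9, −8) = √522 = 3√58.

3√58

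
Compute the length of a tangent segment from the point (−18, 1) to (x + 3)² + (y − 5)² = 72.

13

Centre (−3, 5), r² = 72. |PO|² = (−15)² + (−4)² = 241.
By the tangent–radius right angle, tangent length = √(|PO|² − r²) = √169 = 13.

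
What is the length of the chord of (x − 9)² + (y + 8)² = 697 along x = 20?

The distance from (9, −8) to the line is 11, and r² = 697.
Half the chord is √(r² − d²) = √(576), so the full chord is 48.

48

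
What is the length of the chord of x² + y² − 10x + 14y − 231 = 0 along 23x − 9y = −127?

√610

Centre (5, −7), r² = 305. Perpendicular distance d from centre to line = |305| / √610 = 305/√610.
Chord = 2√(r² − d²) = 2·√(305/2) = √610.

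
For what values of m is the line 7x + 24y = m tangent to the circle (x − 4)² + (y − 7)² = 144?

m = −104 or m = 496

For a tangent, require d(centre, line) = r = 12.
|7·4 + 24·7 − m| / √625 = 12
|m − (196)| = 12·25, so m = 496 or m = −104.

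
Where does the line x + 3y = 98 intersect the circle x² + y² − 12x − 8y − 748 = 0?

(2, 32) and (26, 24)

Substitute y = (98 − x)/3:
10x² − 280x + 520 = 0  ⟹  x² − 28x + 52 = 0
x = 26 or x = 2, giving (26, 24) and (2, 32).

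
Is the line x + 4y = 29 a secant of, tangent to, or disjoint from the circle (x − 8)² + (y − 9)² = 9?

disjoint

Centre (8, 9), r² = 9. Distance² from centre to line = (15)²/17 = 225/17.
Since d² > r², the line lies outside the circle.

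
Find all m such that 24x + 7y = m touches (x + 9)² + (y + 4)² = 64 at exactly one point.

Tangency holds when the distance from the centre (−9, −4) to the line equals the radius 8:
|24·(−9) + 7·(−4) − m| / √625 = 8
|m − (−244)| = 8·25, so m = −44 or m = −444.

m = −444 or m = −44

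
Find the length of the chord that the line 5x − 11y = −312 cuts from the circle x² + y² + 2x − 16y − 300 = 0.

√146

Centre (−1, 8), r² = 365. Perpendicular distance d from centre to line = |219| / √146 = 219/√146.
Half the chord is √(r² − d²) = √(73/2), so the full chord is √146.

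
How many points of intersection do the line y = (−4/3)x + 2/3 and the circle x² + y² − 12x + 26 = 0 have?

0

d² = (4·6 + 3·0 − (2))²/25 = 484/25; r² = 10.
Since d² > r², the line lies outside the circle.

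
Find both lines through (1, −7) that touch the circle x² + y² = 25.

4x − 3y = 25 and 3x + 4y = −25

A line y − (−7) = m(x − (1)) is tangent when its distance from (0, 0) is 5:
[m·(−1) − (7)]² = 25(m² + 1)
12m² − 7m − 12 = 0, so m = 4/3 or m = −3/4.
Through (1, −7) these give 4x − 3y = 25 and 3x + 4y = −25.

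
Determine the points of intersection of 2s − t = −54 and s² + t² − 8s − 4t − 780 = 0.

(−24, 6) and (−16, 22)

Express t = 2s + 54 and substitute into the circle:
5s² + 200s + 1920 = 0  ⟹  s² + 40s + 384 = 0
s = −16 or s = −24, giving (−16, 22) and (−24, 6).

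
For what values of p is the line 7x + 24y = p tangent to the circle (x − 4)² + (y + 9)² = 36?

p = −338 or p = −38

Tangency holds when the distance from the centre (4, −9) to the line equals the radius 6:
|7·4 + 24·(−9) − p| / √625 = 6
|p − (−188)| = 6·25, so p = −38 or p = −338.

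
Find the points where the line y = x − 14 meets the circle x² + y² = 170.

(1, −13) and (13, −1)

Substitute y = x − 14:
2x² − 28x + 26 = 0  ⟹  x² − 14x + 13 = 0
x = 13 or x = 1, giving (13, −1) and (1, −13).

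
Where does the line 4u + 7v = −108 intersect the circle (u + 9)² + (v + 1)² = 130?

(−20, −4) and (−6, −12)

Express v = (−108 − 4u)/7 and substitute into the circle:
65u² + 1690u + 7800 = 0  ⟹  u² + 26u + 120 = 0
u = −6 or u = −20, giving (−6, −12) and (−20, −4).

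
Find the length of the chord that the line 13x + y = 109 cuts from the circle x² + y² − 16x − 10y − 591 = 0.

The distance from (8, 5) to the line is 0/√170, and r² = 680.
Half the chord is √(r² − d²) = √(680), so the full chord is 4√170.

4√170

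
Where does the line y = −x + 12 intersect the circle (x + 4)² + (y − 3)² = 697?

(−15, 27) and (20, −8)

Express y = −x + 12 and substitute into the circle:
2x² − 10x − 600 = 0  ⟹  x² − 5x − 300 = 0
x = 20 or x = −15, giving (20, −8) and (−15, 27).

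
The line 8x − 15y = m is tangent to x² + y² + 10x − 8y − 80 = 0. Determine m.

m = −287 or m = 87

For a tangent, require d(centre, line) = r = 11.
|8·(−5) − 15·4 − m| / √289 = 11
|m − (−100)| = 11·17, so m = 87 or m = −287.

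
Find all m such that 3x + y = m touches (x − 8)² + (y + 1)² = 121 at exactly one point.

m = 23 ± 11√10

The line touches the circle iff its distance from (8, −1) is 11:
|3·8 + 1·(−1) − m| / √10 = 11
|m − (23)| = 11√10.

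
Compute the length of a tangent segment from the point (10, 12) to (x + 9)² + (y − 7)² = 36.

The centre is (−9, 7) and r = 6. The square of the distance from P to the centre is 361 + 25 = 386.
Power of the point: PT² = |PO|² − r² = 350, so PT = 5√14.

5√14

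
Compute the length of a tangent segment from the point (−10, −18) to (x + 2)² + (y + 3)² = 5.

2√71

Centre (−2, −3), r² = 5. |PO|² = (−8)² + (−15)² = 289.
Power of the point: PT² = |PO|² − r² = 284, so PT = 2√71.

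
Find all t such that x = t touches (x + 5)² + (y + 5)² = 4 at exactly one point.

t = −7 or t = −3

For a tangent, require d(centre, line) = r = 2.
|1·(−5) + 0·(−5) − t| / √1 = 2
|t − (−5)| = 2, so t = −3 or t = −7.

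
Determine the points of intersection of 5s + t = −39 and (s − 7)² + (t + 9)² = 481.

Substitute t = −5s − 39:
26s² + 286s + 468 = 0  ⟹  s² + 11s + 18 = 0
s = −2 or s = −9, giving (−2, −29) and (−9, 6).

(−9, 6) and (−2, −29)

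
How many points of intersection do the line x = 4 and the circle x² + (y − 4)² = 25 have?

2

Substituting the line into the circle gives y² − 8y + 7 = 0.
Discriminant = (−8)² − 4·1·(7) = 36 > 0.
Two real roots: the line is a secant.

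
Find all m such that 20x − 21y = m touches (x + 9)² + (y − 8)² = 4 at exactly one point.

m = −406 or m = −290

Tangency holds when the distance from the centre (−9, 8) to the line equals the radius 2:
|20·(−9) − 21·8 − m| / √841 = 2
|m − (−348)| = 2·29, so m = −290 or m = −406.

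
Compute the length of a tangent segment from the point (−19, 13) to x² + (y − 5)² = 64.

With centre O = (0, 5), |OP|² = 425 and r² = 64.
Power of the point: PT² = |PO|² − r² = 361, so PT = 19.

19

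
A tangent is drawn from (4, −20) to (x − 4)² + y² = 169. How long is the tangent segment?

√231

With centre O = (4, 0), |OP|² = 400 and r² = 169.
The tangent meets the radius at right angles, so tangent² = |PO|² − r² = 400 − 169 = 231.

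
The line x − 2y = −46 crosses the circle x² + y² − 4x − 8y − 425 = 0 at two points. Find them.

Express y = (46 + x)/2 and substitute into the circle:
5x² + 60x − 320 = 0  ⟹  x² + 12x − 64 = 0
x = 4 or x = −16, giving (4, 25) and (−16, 15).

(−16, 15) and (4, 25)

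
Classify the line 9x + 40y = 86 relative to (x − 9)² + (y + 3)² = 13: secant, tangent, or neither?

secant

d² = (9·9 + 40·(−3) − (86))²/1681 = 15625/1681; r² = 13.
Since d² < r², the line cuts the circle twice.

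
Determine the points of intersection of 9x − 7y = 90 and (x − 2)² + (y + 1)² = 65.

Substitute y = (−90 + 9x)/7:
130x² − 1690x + 3900 = 0  ⟹  x² − 13x + 30 = 0
x = 10 or x = 3, giving (10, 0) and (3, −9).

(3, −9) and (10, 0)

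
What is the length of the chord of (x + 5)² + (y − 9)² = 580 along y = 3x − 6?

14√10

The distance from (−5, 9) to the line is 30/√10, and r² = 580.
Half the chord is √(r² − d²) = √(490), so the full chord is 14√10.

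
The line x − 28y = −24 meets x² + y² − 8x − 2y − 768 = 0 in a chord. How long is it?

Centre (4, 1), r² = 785. Perpendicular distance d from centre to line = |0| / √785 = 0/√785.
Half the chord is √(r² − d²) = √(785), so the full chord is 2√785.

2√785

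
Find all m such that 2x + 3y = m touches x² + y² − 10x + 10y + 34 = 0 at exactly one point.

For a tangent, require d(centre, line) = r = 4.
|2·5 + 3·(−5) − m| / √13 = 4
|m − (−5)| = 4√13.

m = −5 ± 4√13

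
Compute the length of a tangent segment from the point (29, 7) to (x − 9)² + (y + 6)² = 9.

Centre (9, −6), r² = 9. |PO|² = (20)² + (13)² = 569.
Power of the point: PT² = |PO|² − r² = 560, so PT = 4√35.

4√35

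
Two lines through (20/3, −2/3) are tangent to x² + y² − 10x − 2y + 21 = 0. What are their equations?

Let a tangent through (20/3, −2/3) have slope m. Its distance from (5, 1) must equal √5:
(−5/3m − (5/3))² = 5(m² + 1)
2m² − 5m + 2 = 0, so m = 2 or m = 1/2.
Through (20/3, −2/3) these give 2x − y = 14 and x − 2y = 8.

2x − y = 14 and x − 2y = 8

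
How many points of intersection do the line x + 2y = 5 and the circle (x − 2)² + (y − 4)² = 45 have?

d² = (1·2 + 2·4 − (5))²/5 = 5; r² = 45.
Since d² < r², the line cuts the circle twice.

2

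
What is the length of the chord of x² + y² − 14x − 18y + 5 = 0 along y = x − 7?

From the line, y = x − 7. Substituting:
2x² − 46x + 180 = 0  ⟹  x² − 23x + 90 = 0
x = 18 or x = 5, giving (18, 11) and (5, −2).
Chord length = distance between (18, 11) and (5, −2) = √338 = 13√2.

13√2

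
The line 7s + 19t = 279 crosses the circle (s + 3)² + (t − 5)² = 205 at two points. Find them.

Express t = (279 − 7s)/19 and substitute into the circle:
410s² − 410s − 36900 = 0  ⟹  s² − s − 90 = 0
s = 10 or s = −9, giving (10, 11) and (−9, 18).

(−9, 18) and (10, 11)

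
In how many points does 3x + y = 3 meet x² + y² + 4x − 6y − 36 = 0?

2

Substituting the line into the circle gives 10x² + 4x − 45 = 0.
Δ = 16 − (−1800) = 1816.
Two real roots: the line is a secant.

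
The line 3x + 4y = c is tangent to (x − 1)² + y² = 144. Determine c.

c = −57 or c = 63

The line touches the circle iff its distance from (1, 0) is 12:
|3·1 + 4·0 − c| / √25 = 12
|c − (3)| = 12·5, so c = 63 or c = −57.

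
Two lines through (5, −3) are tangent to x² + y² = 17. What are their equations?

A line y − (−3) = m(x − (5)) is tangent when its distance from (0, 0) is √17:
(−5m − (3))² = 17(m² + 1)
4m² + 15m − 4 = 0, so m = 1/4 or m = −4.
With m = 1/4: x − 4y = 17. With m = −4: 4x + y = 17.

x − 4y = 17 and 4x + y = 17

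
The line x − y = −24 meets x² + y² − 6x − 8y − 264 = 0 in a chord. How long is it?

7√2

Express y = x + 24 and substitute into the circle:
2x² + 34x + 120 = 0  ⟹  x² + 17x + 60 = 0
x = −5 or x = −12, giving (−5, 19) and (−12, 12).
Chord length = distance between (−5, 19) and (−12, 12) = √98 = 7√2.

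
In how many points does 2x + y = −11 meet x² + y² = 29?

2

Centre (0, 0), r² = 29. Distance² from centre to line = (11)²/5 = 121/5.
Since d² < r², the line cuts the circle twice.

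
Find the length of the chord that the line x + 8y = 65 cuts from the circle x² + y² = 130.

Centre (0, 0), r² = 130. Perpendicular distance d from centre to line = |−65| / √65 = 65/√65.
Half the chord is √(r² − d²) = √(65), so the full chord is 2√65.

2√65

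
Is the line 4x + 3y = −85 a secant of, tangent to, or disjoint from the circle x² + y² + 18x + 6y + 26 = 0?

tangent

d² = (4·(−9) + 3·(−3) − (−85))²/25 = 64; r² = 64.
Since d² = r², the line is tangent.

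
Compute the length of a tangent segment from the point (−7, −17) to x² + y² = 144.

√194

Centre (0, 0), r² = 144. |PO|² = (−7)² + (−17)² = 338.
The tangent meets the radius at right angles, so tangent² = |PO|² − r² = 338 − 144 = 194.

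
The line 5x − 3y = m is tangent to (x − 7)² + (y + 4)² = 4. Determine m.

Tangency holds when the distance from the centre (7, −4) to the line equals the radius 2:
|5·7 − 3·(−4) − m| / √34 = 2
|m − (47)| = 2√34.

m = 47 ± 2√34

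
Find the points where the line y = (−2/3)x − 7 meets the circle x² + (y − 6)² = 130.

(−9, −1) and (−3, −5)

Express y = (−21 − 2x)/3 and substitute into the circle:
13x² + 156x + 351 = 0  ⟹  x² + 12x + 27 = 0
x = −3 or x = −9, giving (−3, −5) and (−9, −1).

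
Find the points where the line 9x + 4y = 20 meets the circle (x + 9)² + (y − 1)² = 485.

From the line, y = (20 − 9x)/4. Substituting:
97x² − 6208 = 0  ⟹  x² − 64 = 0
x = 8 or x = −8, giving (8, −13) and (−8, 23).

(−8, 23) and (8, −13)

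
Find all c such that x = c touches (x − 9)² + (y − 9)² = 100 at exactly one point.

c = −1 or c = 19

For a tangent, require d(centre, line) = r = 10.
|1·9 + 0·9 − c| / √1 = 10
|c − (9)| = 10, so c = 19 or c = −1.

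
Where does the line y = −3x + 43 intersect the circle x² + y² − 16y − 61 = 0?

From the line, y = −3x + 43. Substituting:
10x² − 210x + 1100 = 0  ⟹  x² − 21x + 110 = 0
x = 11 or x = 10, giving (11, 10) and (10, 13).

(10, 13) and (11, 10)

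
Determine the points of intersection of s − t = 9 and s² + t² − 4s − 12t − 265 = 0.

Substitute t = s − 9:
2s² − 34s − 76 = 0  ⟹  s² − 17s − 38 = 0
s = 19 or s = −2, giving (19, 10) and (−2, −11).

(−2, −11) and (19, 10)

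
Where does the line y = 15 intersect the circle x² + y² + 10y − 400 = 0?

From the line, y = 15. Substituting:
x² − 25 = 0
x = 5 or x = −5, giving (5, 15) and (−5, 15).

(−5, 15) and (5, 15)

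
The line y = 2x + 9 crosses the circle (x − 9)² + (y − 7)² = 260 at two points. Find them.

Substitute y = 2x + 9:
5x² − 10x − 175 = 0  ⟹  x² − 2x − 35 = 0
x = 7 or x = −5, giving (7, 23) and (−5, −1).

(−5, −1) and (7, 23)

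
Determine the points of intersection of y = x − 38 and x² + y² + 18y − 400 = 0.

Substitute y = x − 38:
2x² − 58x + 360 = 0  ⟹  x² − 29x + 180 = 0
x = 20 or x = 9, giving (20, −18) and (9, −29).

(9, −29) and (20, −18)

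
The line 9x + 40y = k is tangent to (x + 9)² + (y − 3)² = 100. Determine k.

The line touches the circle iff its distance from (−9, 3) is 10:
|9·(−9) + 40·3 − k| / √1681 = 10
|k − (39)| = 10·41, so k = 449 or k = −371.

k = −371 or k = 449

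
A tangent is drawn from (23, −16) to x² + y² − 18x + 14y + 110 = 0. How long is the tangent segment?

Centre (9, −7), r² = 20. |PO|² = (14)² + (−9)² = 277.
By the tangent–radius right angle, tangent length = √(|PO|² − r²) = √257.

√257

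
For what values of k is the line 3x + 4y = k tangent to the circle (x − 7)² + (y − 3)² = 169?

For a tangent, require d(centre, line) = r = 13.
|3·7 + 4·3 − k| / √25 = 13
|k − (33)| = 13·5, so k = 98 or k = −32.

k = −32 or k = 98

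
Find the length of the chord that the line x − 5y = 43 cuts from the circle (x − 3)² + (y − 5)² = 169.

Centre (3, 5), r² = 169. Perpendicular distance d from centre to line = |−65| / √26 = 65/√26.
Chord = 2√(r² − d²) = 2·√(13/2) = √26.

√26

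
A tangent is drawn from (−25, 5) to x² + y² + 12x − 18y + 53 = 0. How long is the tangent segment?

Centre (−6, 9), r² = 64. |PO|² = (−19)² + (−4)² = 377.
By the tangent–radius right angle, tangent length = √(|PO|² − r²) = √313.

√313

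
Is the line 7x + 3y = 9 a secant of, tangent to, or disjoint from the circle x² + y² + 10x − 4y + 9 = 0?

disjoint

d² = (7·(−5) + 3·2 − (9))²/58 = 722/29; r² = 20.
Since d² > r², the line lies outside the circle.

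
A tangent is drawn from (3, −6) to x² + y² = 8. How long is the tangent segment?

The centre is (0, 0) and r = 2√2. The square of the distance from P to the centre is 9 + 36 = 45.
Power of the point: PT² = |PO|² − r² = 37, so PT = √37.

√37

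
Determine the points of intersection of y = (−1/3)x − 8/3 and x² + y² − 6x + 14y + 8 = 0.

Substitute y = (−8 − x)/3:
10x² − 80x − 200 = 0  ⟹  x² − 8x − 20 = 0
x = 10 or x = −2, giving (10, −6) and (−2, −2).

(−2, −2) and (10, −6)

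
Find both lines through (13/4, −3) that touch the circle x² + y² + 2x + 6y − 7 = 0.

4x + y = 10 and 4x − y = 16

Let a tangent through (13/4, −3) have slope m. Its distance from (−1, −3) must equal √17:
[m·(−17/4) − (0)]² = 17(m² + 1)
m² − 16 = 0, so m = −4 or m = 4.
With m = −4: 4x + y = 10. With m = 4: 4x − y = 16.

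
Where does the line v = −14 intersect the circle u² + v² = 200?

(−2, −14) and (2, −14)

Substitute v = −14:
u² − 4 = 0
u = 2 or u = −2, giving (2, −14) and (−2, −14).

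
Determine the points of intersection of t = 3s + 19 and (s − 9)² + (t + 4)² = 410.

Express t = 3s + 19 and substitute into the circle:
10s² + 120s + 200 = 0  ⟹  s² + 12s + 20 = 0
s = −2 or s = −10, giving (−2, 13) and (−10, −11).

(−10, −11) and (−2, 13)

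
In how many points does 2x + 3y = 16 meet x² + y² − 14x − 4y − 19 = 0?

Substituting the line into the circle gives 13x² − 166x − 107 = 0.
Discriminant = (−166)² − 4·13·(−107) = 33120 > 0.
Two real roots: the line is a secant.

2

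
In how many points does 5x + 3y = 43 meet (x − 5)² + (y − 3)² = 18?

2

Substituting the line into the circle gives 34x² − 430x + 1219 = 0.
Discriminant = (−430)² − 4·34·(1219) = 19116 > 0.
Two real roots: the line is a secant.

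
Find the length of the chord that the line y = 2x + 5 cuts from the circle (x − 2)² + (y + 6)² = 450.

The distance from (2, −6) to the line is 15/√5, and r² = 450.
Half the chord is √(r² − d²) = √(405), so the full chord is 18√5.

18√5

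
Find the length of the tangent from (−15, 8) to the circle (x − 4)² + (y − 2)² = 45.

4√22

The centre is (4, 2) and r = 3√5. The square of the distance from P to the centre is 361 + 36 = 397.
The tangent meets the radius at right angles, so tangent² = |PO|² − r² = 397 − 45 = 352.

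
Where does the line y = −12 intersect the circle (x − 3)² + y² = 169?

Express y = −12 and substitute into the circle:
x² − 6x − 16 = 0
x = 8 or x = −2, giving (8, −12) and (−2, −12).

(−2, −12) and (8, −12)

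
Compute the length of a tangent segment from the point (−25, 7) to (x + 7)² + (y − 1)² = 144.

With centre O = (−7, 1), |OP|² = 360 and r² = 144.
The tangent meets the radius at right angles, so tangent² = |PO|² − r² = 360 − 144 = 216.

6√6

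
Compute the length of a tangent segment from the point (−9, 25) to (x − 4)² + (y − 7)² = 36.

Centre (4, 7), r² = 36. |PO|² = (−13)² + (18)² = 493.
By the tangent–radius right angle, tangent length = √(|PO|² − r²) = √457.

√457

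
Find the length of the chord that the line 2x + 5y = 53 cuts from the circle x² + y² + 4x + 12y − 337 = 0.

The distance from (−2, −6) to the line is 87/√29, and r² = 377.
Half the chord is √(r² − d²) = √(116), so the full chord is 4√29.

4√29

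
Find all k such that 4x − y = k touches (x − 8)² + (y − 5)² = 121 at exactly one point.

The line touches the circle iff its distance from (8, 5) is 11:
|4·8 − 1·5 − k| / √17 = 11
|k − (27)| = 11√17.

k = 27 ± 11√17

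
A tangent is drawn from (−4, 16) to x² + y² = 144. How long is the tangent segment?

8√2

The centre is (0, 0) and r = 12. The square of the distance from P to the centre is 16 + 256 = 272.
The tangent meets the radius at right angles, so tangent² = |PO|² − r² = 272 − 144 = 128.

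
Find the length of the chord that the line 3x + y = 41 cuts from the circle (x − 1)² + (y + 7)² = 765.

Centre (1, −7), r² = 765. Perpendicular distance d from centre to line = |−45| / √10 = 45/√10.
Half the chord is √(r² − d²) = √(1125/2), so the full chord is 15√10.

15√10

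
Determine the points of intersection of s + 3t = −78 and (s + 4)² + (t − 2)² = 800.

Substitute t = (−78 − s)/3:
10s² + 240s = 0  ⟹  s² + 24s = 0
s = 0 or s = −24, giving (0, −26) and (−24, −18).

(−24, −18) and (0, −26)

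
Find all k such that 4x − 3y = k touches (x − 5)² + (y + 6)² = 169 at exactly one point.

Tangency holds when the distance from the centre (5, −6) to the line equals the radius 13:
|4·5 − 3·(−6) − k| / √25 = 13
|k − (38)| = 13·5, so k = 103 or k = −27.

k = −27 or k = 103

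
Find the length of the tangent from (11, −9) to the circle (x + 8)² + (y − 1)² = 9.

Centre (−8, 1), r² = 9. |PO|² = (19)² + (−10)² = 461.
The tangent meets the radius at right angles, so tangent² = |PO|² − r² = 461 − 9 = 452.

2√113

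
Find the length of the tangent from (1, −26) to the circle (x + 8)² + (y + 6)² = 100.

The centre is (−8, −6) and r = 10. The square of the distance from P to the centre is 81 + 400 = 481.
The tangent meets the radius at right angles, so tangent² = |PO|² − r² = 481 − 100 = 381.

√381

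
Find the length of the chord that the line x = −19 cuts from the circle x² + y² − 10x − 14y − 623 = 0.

22

Centre (5, 7), r² = 697. Perpendicular distance d from centre to line = |24| / √1 = 24.
Half the chord is √(r² − d²) = √(121), so the full chord is 22.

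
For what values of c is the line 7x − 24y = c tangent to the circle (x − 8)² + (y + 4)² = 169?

c = −173 or c = 477

Tangency holds when the distance from the centre (8, −4) to the line equals the radius 13:
|7·8 − 24·(−4) − c| / √625 = 13
|c − (152)| = 13·25, so c = 477 or c = −173.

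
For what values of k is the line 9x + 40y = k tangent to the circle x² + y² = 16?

For a tangent, require d(centre, line) = r = 4.
|9·0 + 40·0 − k| / √1681 = 4
|k| = 4·41, so k = 164 or k = −164.

k = −164 or k = 164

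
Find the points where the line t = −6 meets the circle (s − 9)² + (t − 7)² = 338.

Express t = −6 and substitute into the circle:
s² − 18s − 88 = 0
s = 22 or s = −4, giving (22, −6) and (−4, −6).

(−4, −6) and (22, −6)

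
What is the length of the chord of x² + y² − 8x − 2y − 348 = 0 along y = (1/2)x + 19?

Centre (4, 1), r² = 365. Perpendicular distance d from centre to line = |40| / √5 = 40/√5.
Half the chord is √(r² − d²) = √(45), so the full chord is 6√5.

6√5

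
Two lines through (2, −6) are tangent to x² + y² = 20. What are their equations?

A line y − (−6) = m(x − (2)) is tangent when its distance from (0, 0) is 2√5:
(−2m − (6))² = 20(m² + 1)
2m² − 3m − 2 = 0, so m = 2 or m = −1/2.
Through (2, −6) these give 2x − y = 10 and x + 2y = −10.

2x − y = 10 and x + 2y = −10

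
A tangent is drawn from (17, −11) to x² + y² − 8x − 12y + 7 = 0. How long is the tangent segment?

√413

Centre (4, 6), r² = 45. |PO|² = (13)² + (−17)² = 458.
By the tangent–radius right angle, tangent length = √(|PO|² − r²) = √413.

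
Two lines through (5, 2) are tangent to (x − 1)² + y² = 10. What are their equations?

x + 3y = 11 and 3x − y = 13

A line y − (2) = m(x − (5)) is tangent when its distance from (1, 0) is √10:
[m·(−4) − (−2)]² = 10(m² + 1)
3m² − 8m − 3 = 0, so m = −1/3 or m = 3.
Through (5, 2) these give x + 3y = 11 and 3x − y = 13.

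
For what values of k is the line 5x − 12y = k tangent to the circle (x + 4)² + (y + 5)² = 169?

k = −129 or k = 209

The line touches the circle iff its distance from (−4, −5) is 13:
|5·(−4) − 12·(−5) − k| / √169 = 13
|k − (40)| = 13·13, so k = 209 or k = −129.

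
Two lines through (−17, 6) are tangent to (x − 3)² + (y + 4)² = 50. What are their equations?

x + 7y = 25 and x + y = −11

A line y − (6) = m(x − (−17)) is tangent when its distance from (3, −4) is 5√2:
[m·(20) − (−10)]² = 50(m² + 1)
7m² + 8m + 1 = 0, so m = −1/7 or m = −1.
Through (−17, 6) these give x + 7y = 25 and x + y = −11.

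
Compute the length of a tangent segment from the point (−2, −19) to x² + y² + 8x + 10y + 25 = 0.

2√46

The centre is (−4, −5) and r = 4. The square of the distance from P to the centre is 4 + 196 = 200.
By the tangent–radius right angle, tangent length = √(|PO|² − r²) = √184 = 2√46.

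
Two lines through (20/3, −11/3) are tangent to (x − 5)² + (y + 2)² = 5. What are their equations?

Write the tangent as mx − y + (−11/3 − m·(20/3)) = 0 and set its distance from the centre to √5:
(−5/3m − (5/3))² = 5(m² + 1)
2m² − 5m + 2 = 0, so m = 2 or m = 1/2.
With m = 2: 2x − y = 17. With m = 1/2: x − 2y = 14.

2x − y = 17 and x − 2y = 14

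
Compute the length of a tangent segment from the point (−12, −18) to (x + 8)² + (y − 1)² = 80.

3√33

With centre O = (−8, 1), |OP|² = 377 and r² = 80.
By the tangent–radius right angle, tangent length = √(|PO|² − r²) = √297 = 3√33.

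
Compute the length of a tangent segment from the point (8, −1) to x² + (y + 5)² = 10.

The centre is (0, −5) and r = √10. The square of the distance from P to the centre is 64 + 16 = 80.
The tangent meets the radius at right angles, so tangent² = |PO|² − r² = 80 − 10 = 70.

√70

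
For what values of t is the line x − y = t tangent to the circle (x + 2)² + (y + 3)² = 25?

t = 1 ± 5√2

For a tangent, require d(centre, line) = r = 5.
|1·(−2) − 1·(−3) − t| / √2 = 5
|t − (1)| = 5√2.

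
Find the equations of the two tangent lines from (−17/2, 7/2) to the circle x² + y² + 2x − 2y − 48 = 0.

Let a tangent through (−17/2, 7/2) have slope m. Its distance from (−1, 1) must equal 5√2:
(15/2m − (−5/2))² = 50(m² + 1)
m² + 6m − 7 = 0, so m = −7 or m = 1.
Through (−17/2, 7/2) these give 7x + y = −56 and x − y = −12.

7x + y = −56 and x − y = −12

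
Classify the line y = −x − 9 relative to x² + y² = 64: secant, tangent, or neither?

Substituting the line into the circle gives 2x² + 18x + 17 = 0.
Discriminant = (18)² − 4·2·(17) = 188 > 0.
Two real roots: the line is a secant.

secant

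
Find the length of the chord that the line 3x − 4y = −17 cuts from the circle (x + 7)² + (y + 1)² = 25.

Express y = (17 + 3x)/4 and substitute into the circle:
25x² + 350x + 825 = 0  ⟹  x² + 14x + 33 = 0
x = −3 or x = −11, giving (−3, 2) and (−11, −4).
Chord length = distance between (−3, 2) and (−11, −4) = √100 = 10.

10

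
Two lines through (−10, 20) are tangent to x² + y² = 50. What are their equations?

Let a tangent through (−10, 20) have slope m. Its distance from (0, 0) must equal 5√2:
(10m − (−20))² = 50(m² + 1)
m² + 8m + 7 = 0, so m = −7 or m = −1.
Through (−10, 20) these give 7x + y = −50 and x + y = 10.

7x + y = −50 and x + y = 10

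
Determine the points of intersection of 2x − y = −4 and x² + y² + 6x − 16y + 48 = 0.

Substitute y = 2x + 4:
5x² − 10x = 0  ⟹  x² − 2x = 0
x = 2 or x = 0, giving (2, 8) and (0, 4).

(0, 4) and (2, 8)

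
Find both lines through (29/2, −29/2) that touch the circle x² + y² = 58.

Let a tangent through (29/2, −29/2) have slope m. Its distance from (0, 0) must equal √58:
[m·(−29/2) − (29/2)]² = 58(m² + 1)
21m² + 58m + 21 = 0, so m = −7/3 or m = −3/7.
With m = −7/3: 7x + 3y = 58. With m = −3/7: 3x + 7y = −58.

7x + 3y = 58 and 3x + 7y = −58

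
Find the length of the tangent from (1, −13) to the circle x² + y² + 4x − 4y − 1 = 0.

15

Centre (−2, 2), r² = 9. |PO|² = (3)² + (−15)² = 234.
By the tangent–radius right angle, tangent length = √(|PO|² − r²) = √225 = 15.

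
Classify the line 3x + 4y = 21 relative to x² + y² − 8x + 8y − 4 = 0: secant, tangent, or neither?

Centre (4, −4), r² = 36. Distance² from centre to line = (−25)²/25 = 25.
Since d² < r², the line cuts the circle twice.

secant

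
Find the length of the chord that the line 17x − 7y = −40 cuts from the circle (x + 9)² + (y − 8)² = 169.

Express y = (40 + 17x)/7 and substitute into the circle:
338x² + 338x − 4056 = 0  ⟹  x² + x − 12 = 0
x = 3 or x = −4, giving (3, 13) and (−4, −4).
|(3, 13) − (−4, −4)| = √((7)² + (17)²) = 13√2.

13√2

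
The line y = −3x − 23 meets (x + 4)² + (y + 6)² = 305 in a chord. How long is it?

11√10

Centre (−4, −6), r² = 305. Perpendicular distance d from centre to line = |5| / √10 = 5/√10.
Half the chord is √(r² − d²) = √(605/2), so the full chord is 11√10.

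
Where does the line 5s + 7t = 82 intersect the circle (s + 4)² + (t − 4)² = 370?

(−13, 21) and (15, 1)

Substitute t = (82 − 5s)/7:
74s² − 148s − 14430 = 0  ⟹  s² − 2s − 195 = 0
s = 15 or s = −13, giving (15, 1) and (−13, 21).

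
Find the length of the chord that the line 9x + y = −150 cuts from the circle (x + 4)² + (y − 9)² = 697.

5√82

Centre (−4, 9), r² = 697. Perpendicular distance d from centre to line = |123| / √82 = 123/√82.
Chord = 2√(r² − d²) = 2·√(1025/2) = 5√82.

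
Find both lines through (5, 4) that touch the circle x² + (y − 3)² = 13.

2x + 3y = 22 and 3x − 2y = 7

A line y − (4) = m(x − (5)) is tangent when its distance from (0, 3) is √13:
[m·(−5) − (−1)]² = 13(m² + 1)
6m² − 5m − 6 = 0, so m = −2/3 or m = 3/2.
With m = −2/3: 2x + 3y = 22. With m = 3/2: 3x − 2y = 7.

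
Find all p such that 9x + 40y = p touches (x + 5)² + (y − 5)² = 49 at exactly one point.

p = −132 or p = 442

Tangency holds when the distance from the centre (−5, 5) to the line equals the radius 7:
|9·(−5) + 40·5 − p| / √1681 = 7
|p − (155)| = 7·41, so p = 442 or p = −132.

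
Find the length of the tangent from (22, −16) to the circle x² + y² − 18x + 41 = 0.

√385

Centre (9, 0), r² = 40. |PO|² = (13)² + (−16)² = 425.
The tangent meets the radius at right angles, so tangent² = |PO|² − r² = 425 − 40 = 385.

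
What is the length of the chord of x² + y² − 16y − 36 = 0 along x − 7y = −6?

10√2

Express y = (6 + x)/7 and substitute into the circle:
50x² − 100x − 2400 = 0  ⟹  x² − 2x − 48 = 0
x = 8 or x = −6, giving (8, 2) and (−6, 0).
Chord length = distance between (8, 2) and (−6, 0) = √200 = 10√2.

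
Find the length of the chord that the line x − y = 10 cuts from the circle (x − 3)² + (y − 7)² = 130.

8√2

Centre (3, 7), r² = 130. Perpendicular distance d from centre to line = |−14| / √2 = 14/√2.
Chord = 2√(r² − d²) = 2·√(32) = 8√2.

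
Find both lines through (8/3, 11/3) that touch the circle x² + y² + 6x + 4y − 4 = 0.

4x − y = 7 and x − 4y = −12

A line y − (11/3) = m(x − (8/3)) is tangent when its distance from (−3, −2) is √17:
[m·(−17/3) − (−17/3)]² = 17(m² + 1)
4m² − 17m + 4 = 0, so m = 4 or m = 1/4.
With m = 4: 4x − y = 7. With m = 1/4: x − 4y = −12.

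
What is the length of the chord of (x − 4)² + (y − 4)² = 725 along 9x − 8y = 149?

4√145

Express y = (−149 + 9x)/8 and substitute into the circle:
145x² − 3770x − 12615 = 0  ⟹  x² − 26x − 87 = 0
x = 29 or x = −3, giving (29, 14) and (−3, −22).
|(29, 14) − (−3, −22)| = √((32)² + (36)²) = 4√145.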